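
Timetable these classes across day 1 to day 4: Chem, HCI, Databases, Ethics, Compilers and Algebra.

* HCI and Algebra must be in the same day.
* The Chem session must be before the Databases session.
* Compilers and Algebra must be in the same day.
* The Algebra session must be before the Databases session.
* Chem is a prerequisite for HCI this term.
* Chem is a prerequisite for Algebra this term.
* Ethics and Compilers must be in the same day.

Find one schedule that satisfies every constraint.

Databases=day 3, Chem=day 1, Algebra=day 2, Compilers=day 2, Ethics=day 2, HCI=day 2

Checking: Chem(day 1) before Algebra(day 2); Chem(day 1) before Databases(day 3); Algebra(day 2) before Databases(day 3); Chem(day 1) before HCI(day 2); HCI = Algebra = day 2; Ethics = Compilers = day 2; Compilers = Algebra = day 2.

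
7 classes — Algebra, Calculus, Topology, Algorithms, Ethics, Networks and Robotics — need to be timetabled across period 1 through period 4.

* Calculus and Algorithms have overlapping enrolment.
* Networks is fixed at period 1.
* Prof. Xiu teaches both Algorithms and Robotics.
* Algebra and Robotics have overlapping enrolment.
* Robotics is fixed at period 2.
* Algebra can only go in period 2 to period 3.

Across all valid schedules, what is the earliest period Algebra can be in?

Algebra is available from period 2; Algebra's own window allows nothing later than period 3.
Algebra at period 3 is achievable: Calculus -> period 1, Ethics -> period 1, Networks -> period 1, Algebra -> period 3, Algorithms -> period 3, Topology -> period 1, Robotics -> period 2.
Nothing earlier works — the conflict constraints rule out every period before period 3.

period 3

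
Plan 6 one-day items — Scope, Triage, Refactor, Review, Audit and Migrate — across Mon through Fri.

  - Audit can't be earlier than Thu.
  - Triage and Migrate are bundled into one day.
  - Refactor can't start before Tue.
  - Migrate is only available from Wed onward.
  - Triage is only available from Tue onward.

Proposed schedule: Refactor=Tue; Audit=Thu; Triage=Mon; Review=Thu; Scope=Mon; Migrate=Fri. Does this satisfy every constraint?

Triage and Migrate are bundled into one day — violated.
Refactor can't start before Tue — holds.
Audit can't be earlier than Thu — holds.
Migrate is only available from Wed onward — holds.
Triage is only available from Tue onward — violated.

Invalid. Triage is only available from Tue onward.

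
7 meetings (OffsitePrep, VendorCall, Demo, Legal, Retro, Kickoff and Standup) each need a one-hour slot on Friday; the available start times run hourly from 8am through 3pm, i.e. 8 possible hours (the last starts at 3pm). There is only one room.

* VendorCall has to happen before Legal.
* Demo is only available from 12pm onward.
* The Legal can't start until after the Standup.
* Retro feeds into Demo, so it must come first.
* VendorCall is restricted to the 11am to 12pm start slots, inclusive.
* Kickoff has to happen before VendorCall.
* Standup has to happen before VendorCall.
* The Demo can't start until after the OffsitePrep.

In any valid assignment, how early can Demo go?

Demo is available from 12pm.
Demo at 1pm is achievable: Kickoff -> 10am; Retro -> 12pm; Demo -> 1pm; VendorCall -> 11am; OffsitePrep -> 9am; Legal -> 2pm; Standup -> 8am.
Nothing earlier works — the capacity limit rule out every hour before 1pm.

1pm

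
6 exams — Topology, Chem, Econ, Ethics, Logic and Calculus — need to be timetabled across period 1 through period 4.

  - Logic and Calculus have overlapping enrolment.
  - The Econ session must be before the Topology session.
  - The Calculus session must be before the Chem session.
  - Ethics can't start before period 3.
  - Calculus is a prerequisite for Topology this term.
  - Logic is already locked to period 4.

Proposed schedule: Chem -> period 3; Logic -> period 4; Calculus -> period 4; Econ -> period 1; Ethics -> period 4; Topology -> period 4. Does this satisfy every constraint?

No. The Calculus session must be before the Chem session is not satisfied.

Logic is already locked to period 4 — holds.
Calculus is a prerequisite for Topology this term — violated.
Ethics can't start before period 3 — holds.
The Econ session must be before the Topology session — holds.
Logic and Calculus have overlapping enrolment — violated.
The Calculus session must be before the Chem session — violated.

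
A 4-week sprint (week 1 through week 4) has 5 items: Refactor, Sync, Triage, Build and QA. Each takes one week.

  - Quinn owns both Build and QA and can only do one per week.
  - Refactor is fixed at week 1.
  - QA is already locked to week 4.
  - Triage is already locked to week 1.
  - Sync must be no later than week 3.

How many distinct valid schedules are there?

Splitting on Sync: it can be week 1 (3), week 2 (3), week 3 (3). Listing each branch's schedules as (Refactor, Triage, Build, QA) by week number:
Sync=week 1: (1,1,1,4) (1,1,2,4) (1,1,3,4) — 3.
Sync=week 2: (1,1,1,4) (1,1,2,4) (1,1,3,4) — 3.
Sync=week 3: (1,1,1,4) (1,1,2,4) (1,1,3,4) — 3.
Summing: 3 + 3 + 3 = 9.

9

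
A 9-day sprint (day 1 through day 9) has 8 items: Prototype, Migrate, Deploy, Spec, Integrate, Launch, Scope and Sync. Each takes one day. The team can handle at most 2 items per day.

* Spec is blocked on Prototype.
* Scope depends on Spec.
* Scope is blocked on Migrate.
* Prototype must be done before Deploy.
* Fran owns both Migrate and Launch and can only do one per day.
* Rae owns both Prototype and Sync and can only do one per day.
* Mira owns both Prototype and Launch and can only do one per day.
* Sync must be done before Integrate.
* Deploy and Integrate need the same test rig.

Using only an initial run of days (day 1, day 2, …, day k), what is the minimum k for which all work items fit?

The precedence chain requires at least 3 distinct days.
With at most 2 per day and 8 work items, at least 4 days are needed.
4 works (last occupied day: day 4): for example Deploy=day 2; Migrate=day 1; Integrate=day 4; Sync=day 3; Prototype=day 1; Scope=day 3; Launch=day 4; Spec=day 2.

4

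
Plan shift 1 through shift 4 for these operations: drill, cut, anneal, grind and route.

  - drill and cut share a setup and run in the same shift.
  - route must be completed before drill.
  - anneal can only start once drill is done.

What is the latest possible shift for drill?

Precedence pushes drill to at least shift 2; downstream work caps drill at shift 3.
drill at shift 3 is achievable: grind=shift 1; anneal=shift 4; route=shift 1; drill=shift 3; cut=shift 3.

shift 3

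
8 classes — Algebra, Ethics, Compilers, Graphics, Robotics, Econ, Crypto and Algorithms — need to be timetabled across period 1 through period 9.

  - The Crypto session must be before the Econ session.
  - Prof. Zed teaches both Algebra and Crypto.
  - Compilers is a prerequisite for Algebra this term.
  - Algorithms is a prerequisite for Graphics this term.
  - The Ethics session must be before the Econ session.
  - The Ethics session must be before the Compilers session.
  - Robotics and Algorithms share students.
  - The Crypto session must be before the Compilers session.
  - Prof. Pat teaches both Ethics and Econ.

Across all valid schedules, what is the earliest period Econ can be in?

Precedence pushes Econ to at least period 2.
Econ at period 2 is achievable: Compilers in period 2, Algebra in period 3, Ethics in period 1, Econ in period 2, Graphics in period 2, Robotics in period 2, Crypto in period 1, Algorithms in period 1.

period 2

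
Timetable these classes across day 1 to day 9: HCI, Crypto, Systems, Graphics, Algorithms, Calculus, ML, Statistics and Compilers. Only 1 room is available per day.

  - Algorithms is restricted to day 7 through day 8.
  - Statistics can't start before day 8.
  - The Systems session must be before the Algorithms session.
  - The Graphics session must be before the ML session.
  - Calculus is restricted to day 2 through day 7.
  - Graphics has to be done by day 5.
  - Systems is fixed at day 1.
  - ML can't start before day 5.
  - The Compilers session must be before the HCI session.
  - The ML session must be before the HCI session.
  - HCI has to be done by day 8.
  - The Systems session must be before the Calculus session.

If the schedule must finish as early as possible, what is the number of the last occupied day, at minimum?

9

The precedence chain requires at least 3 distinct days.
With at most 1 per day and 9 classes, at least 9 days are needed.
Statistics can't be placed before day 8, so the schedule must run through at least day 8.
9 works (last occupied day: day 9): for example Algorithms=day 7; Statistics=day 8; HCI=day 6; Systems=day 1; Graphics=day 2; Calculus=day 3; Crypto=day 9; ML=day 5; Compilers=day 4.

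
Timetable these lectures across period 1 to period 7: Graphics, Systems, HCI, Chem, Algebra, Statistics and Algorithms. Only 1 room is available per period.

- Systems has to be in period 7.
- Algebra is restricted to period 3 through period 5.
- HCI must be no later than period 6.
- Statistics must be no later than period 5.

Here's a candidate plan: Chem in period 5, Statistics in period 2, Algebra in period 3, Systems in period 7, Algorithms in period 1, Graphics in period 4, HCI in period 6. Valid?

HCI must be no later than period 6 — holds.
Systems has to be in period 7 — holds.
Statistics must be no later than period 5 — holds.
Algebra is restricted to period 3 through period 5 — holds.
Only 1 room is available per period — holds.

Yes, all constraints hold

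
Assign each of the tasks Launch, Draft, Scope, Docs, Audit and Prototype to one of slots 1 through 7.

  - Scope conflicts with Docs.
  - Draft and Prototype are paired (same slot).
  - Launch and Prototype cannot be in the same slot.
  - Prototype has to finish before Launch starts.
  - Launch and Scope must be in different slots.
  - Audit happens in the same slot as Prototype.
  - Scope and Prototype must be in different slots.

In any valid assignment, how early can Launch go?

Precedence pushes Launch to at least 2.
Launch at 2 is achievable: Docs in 1, Launch in 2, Draft in 1, Scope in 3, Audit in 1, Prototype in 1.

2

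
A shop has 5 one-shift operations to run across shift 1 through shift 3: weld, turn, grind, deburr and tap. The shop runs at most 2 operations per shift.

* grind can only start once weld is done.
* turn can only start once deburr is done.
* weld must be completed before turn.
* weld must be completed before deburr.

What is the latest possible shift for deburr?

Precedence pushes deburr to at least shift 2; downstream work caps deburr at shift 2.
deburr at shift 2 is achievable: deburr=shift 2, turn=shift 3, grind=shift 2, tap=shift 1, weld=shift 1.

shift 2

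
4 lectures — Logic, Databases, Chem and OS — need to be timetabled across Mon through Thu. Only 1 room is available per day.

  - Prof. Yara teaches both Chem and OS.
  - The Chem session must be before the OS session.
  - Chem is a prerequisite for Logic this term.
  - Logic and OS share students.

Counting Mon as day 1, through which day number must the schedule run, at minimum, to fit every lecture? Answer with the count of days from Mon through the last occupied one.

The precedence chain requires at least 2 distinct days.
With at most 1 per day and 4 lectures, at least 4 days are needed.
4 works (last occupied day: Thu): for example Logic in Tue; Databases in Thu; OS in Wed; Chem in Mon.

4 days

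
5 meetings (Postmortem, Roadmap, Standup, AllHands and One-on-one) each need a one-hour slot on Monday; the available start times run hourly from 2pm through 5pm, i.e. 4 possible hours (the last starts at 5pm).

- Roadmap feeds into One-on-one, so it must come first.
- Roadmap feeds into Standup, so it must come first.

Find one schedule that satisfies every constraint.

One-on-one in 3pm; Standup in 3pm; AllHands in 2pm; Roadmap in 2pm; Postmortem in 2pm

Checking: Roadmap(2pm) before One-on-one(3pm); Roadmap(2pm) before Standup(3pm).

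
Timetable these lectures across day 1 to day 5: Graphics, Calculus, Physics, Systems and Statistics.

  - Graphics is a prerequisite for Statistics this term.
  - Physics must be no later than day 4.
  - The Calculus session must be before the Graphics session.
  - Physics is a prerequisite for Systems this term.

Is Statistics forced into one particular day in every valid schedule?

No

Statistics can be day 3 (e.g. Statistics -> day 3; Calculus -> day 1; Physics -> day 1; Systems -> day 2; Graphics -> day 2) or day 4 (e.g. Physics -> day 1, Graphics -> day 2, Statistics -> day 4, Calculus -> day 1, Systems -> day 2).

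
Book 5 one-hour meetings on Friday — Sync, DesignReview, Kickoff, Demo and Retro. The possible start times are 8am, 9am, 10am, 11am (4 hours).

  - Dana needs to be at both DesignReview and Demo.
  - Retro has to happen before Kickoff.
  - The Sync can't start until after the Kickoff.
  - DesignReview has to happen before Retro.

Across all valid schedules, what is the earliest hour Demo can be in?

Demo at 9am is achievable: Kickoff=10am, DesignReview=8am, Retro=9am, Demo=9am, Sync=11am.
Nothing earlier works — the conflict constraints rule out every hour before 9am.

9am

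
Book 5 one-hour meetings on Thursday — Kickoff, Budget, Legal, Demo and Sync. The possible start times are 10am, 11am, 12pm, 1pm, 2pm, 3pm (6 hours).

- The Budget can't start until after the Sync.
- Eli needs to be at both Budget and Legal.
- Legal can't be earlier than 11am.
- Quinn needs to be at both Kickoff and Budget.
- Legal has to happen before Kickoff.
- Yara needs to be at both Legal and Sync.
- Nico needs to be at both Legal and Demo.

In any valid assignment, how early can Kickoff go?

12pm

Precedence pushes Kickoff to at least 12pm.
Kickoff at 12pm is achievable: Demo in 10am; Budget in 1pm; Legal in 11am; Kickoff in 12pm; Sync in 10am.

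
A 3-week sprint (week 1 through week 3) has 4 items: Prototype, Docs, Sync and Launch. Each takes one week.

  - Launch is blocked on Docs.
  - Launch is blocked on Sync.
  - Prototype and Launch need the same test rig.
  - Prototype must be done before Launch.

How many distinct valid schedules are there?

9

Splitting on Prototype: it can be week 1 (5), week 2 (4). Listing each branch's schedules as (Docs, Sync, Launch) by week number:
Prototype=week 1: (1,1,2) (1,1,3) (1,2,3) (2,1,3) (2,2,3) — 5.
Prototype=week 2: (1,1,3) (1,2,3) (2,1,3) (2,2,3) — 4.
Summing: 5 + 4 = 9.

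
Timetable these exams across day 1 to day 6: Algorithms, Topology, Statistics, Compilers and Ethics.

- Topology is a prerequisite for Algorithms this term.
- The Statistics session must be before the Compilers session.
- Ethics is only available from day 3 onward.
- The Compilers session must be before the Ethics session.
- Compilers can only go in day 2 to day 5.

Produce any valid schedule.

Compilers in day 2; Statistics in day 1; Ethics in day 3; Algorithms in day 2; Topology in day 1

Checking: Topology(day 1) before Algorithms(day 2); Statistics(day 1) before Compilers(day 2); Compilers(day 2) before Ethics(day 3); Compilers=day 2 in [day 2,day 5]; Ethics=day 3 in [day 3,day 6].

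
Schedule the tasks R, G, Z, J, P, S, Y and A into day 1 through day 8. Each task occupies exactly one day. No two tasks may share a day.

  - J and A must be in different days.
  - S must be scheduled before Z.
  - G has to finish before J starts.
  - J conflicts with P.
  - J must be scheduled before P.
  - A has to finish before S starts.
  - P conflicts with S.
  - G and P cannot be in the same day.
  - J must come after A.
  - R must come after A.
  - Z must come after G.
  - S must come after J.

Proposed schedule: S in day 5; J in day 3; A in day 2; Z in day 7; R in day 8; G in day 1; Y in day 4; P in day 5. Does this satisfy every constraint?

No — it violates: P conflicts with S

G and P cannot be in the same day — holds.
No two tasks may share a day — violated.
J and A must be in different days — holds.
S must be scheduled before Z — holds.
Z must come after G — holds.
J conflicts with P — holds.
J must come after A — holds.
J must be scheduled before P — holds.
S must come after J — holds.
A has to finish before S starts — holds.
R must come after A — holds.
G has to finish before J starts — holds.
P conflicts with S — violated.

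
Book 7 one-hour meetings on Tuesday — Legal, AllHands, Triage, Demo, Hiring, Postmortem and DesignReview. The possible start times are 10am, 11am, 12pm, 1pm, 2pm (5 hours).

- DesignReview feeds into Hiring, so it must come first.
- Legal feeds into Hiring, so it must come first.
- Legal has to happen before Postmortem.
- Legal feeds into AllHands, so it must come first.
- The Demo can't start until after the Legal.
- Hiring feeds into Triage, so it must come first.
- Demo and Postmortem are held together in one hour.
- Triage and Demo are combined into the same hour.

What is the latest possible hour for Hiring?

1pm

Precedence pushes Hiring to at least 11am; downstream work caps Hiring at 1pm.
Hiring at 1pm is achievable: AllHands=11am; Hiring=1pm; Postmortem=2pm; Legal=10am; DesignReview=10am; Triage=2pm; Demo=2pm.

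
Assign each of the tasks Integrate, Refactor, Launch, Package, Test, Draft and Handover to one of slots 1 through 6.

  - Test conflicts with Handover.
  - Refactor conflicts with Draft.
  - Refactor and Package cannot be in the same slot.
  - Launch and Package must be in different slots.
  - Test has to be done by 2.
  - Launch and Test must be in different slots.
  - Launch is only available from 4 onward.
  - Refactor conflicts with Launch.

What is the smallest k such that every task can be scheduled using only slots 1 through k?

Launch can't be placed before 4, so the schedule must run through at least slot 4.
4 works (last occupied slot: 4): for example Test -> 1, Draft -> 2, Integrate -> 1, Package -> 2, Handover -> 2, Refactor -> 1, Launch -> 4.

4 slots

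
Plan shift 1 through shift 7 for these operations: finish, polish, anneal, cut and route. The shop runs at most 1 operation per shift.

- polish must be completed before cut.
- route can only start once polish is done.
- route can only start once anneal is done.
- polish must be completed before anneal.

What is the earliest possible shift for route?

Precedence pushes route to at least shift 3.
route at shift 3 is achievable: finish -> shift 5; anneal -> shift 2; polish -> shift 1; route -> shift 3; cut -> shift 4.

shift 3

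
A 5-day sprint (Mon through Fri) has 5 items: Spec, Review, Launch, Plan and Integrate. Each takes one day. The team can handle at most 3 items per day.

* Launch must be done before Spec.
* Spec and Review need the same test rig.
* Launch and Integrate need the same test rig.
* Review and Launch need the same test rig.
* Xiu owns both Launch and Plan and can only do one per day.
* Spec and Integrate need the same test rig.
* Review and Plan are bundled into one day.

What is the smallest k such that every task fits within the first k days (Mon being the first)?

3 days

The precedence chain requires at least 2 distinct days.
With at most 3 per day and 5 tasks, at least 2 days are needed.
Could 2 days be enough, i.e. nothing placed later than Tue? No: Spec must come after Launch (at Mon or later) → {Tue}; Launch must come before Spec (at Tue or earlier) → {Mon}; Integrate can't share with Launch (Mon) → {Tue}; Integrate can't share with Spec (Tue) → nothing is left.
So 2 days is not enough.
3 works (last occupied day: Wed): for example Integrate=Wed; Plan=Wed; Spec=Tue; Review=Wed; Launch=Mon.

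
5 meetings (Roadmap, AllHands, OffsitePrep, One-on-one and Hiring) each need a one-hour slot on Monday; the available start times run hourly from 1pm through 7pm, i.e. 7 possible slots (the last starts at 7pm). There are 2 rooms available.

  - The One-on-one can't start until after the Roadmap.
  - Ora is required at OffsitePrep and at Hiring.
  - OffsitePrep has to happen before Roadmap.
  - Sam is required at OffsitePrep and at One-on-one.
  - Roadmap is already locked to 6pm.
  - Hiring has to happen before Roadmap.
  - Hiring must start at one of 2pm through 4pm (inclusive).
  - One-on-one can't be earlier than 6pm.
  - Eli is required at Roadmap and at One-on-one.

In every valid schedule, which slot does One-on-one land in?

7pm

One-on-one's window is 6pm–7pm.
Roadmap is fixed at 6pm, and One-on-one can't share a slot with Roadmap.
So One-on-one must be 7pm.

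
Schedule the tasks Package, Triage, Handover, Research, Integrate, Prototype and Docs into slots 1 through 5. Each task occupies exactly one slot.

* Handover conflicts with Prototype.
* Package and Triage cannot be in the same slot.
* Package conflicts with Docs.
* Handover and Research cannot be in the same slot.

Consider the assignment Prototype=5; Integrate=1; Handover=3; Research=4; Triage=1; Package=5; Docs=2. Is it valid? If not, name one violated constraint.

Yes, all constraints hold

Handover and Research cannot be in the same slot — holds.
Package and Triage cannot be in the same slot — holds.
Handover conflicts with Prototype — holds.
Package conflicts with Docs — holds.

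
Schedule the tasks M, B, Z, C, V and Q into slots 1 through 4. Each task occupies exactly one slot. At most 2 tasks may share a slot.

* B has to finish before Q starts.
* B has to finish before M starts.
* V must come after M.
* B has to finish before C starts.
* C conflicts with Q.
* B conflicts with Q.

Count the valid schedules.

Splitting on M: it can be 2 (32), 3 (20). Listing each branch's schedules as (B, Z, C, V, Q):
M=2: (1,1,2,3,3) (1,1,2,3,4) (1,1,2,4,3) (1,1,2,4,4) (1,1,3,3,2) (1,1,3,3,4) (1,1,3,4,2) (1,1,3,4,4) (1,1,4,3,2) (1,1,4,3,3) (1,1,4,4,2) (1,1,4,4,3) (1,2,3,3,4) (1,2,3,4,4) (1,2,4,3,3) (1,2,4,4,3) (1,3,2,3,4) (1,3,2,4,3) (1,3,2,4,4) (1,3,3,4,2) (1,3,3,4,4) (1,3,4,3,2) (1,3,4,4,2) (1,3,4,4,3) (1,4,2,3,3) (1,4,2,3,4) (1,4,2,4,3) (1,4,3,3,2) (1,4,3,3,4) (1,4,3,4,2) (1,4,4,3,2) (1,4,4,3,3) — 32.
M=3: (1,1,2,4,3) (1,1,2,4,4) (1,1,3,4,2) (1,1,3,4,4) (1,1,4,4,2) (1,1,4,4,3) (1,2,2,4,3) (1,2,2,4,4) (1,2,3,4,2) (1,2,3,4,4) (1,2,4,4,2) (1,2,4,4,3) (1,3,2,4,4) (1,3,4,4,2) (1,4,2,4,3) (1,4,3,4,2) (2,1,3,4,4) (2,1,4,4,3) (2,2,3,4,4) (2,2,4,4,3) — 20.
Summing: 32 + 20 = 52.

52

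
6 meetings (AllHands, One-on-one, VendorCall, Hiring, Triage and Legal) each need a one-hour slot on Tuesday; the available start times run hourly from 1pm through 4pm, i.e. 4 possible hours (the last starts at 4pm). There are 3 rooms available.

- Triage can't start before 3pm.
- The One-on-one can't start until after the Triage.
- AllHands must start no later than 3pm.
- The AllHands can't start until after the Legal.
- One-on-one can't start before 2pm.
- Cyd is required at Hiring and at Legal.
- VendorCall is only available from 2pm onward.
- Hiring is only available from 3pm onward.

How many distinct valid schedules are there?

16

Splitting on AllHands: it can be 2pm (6), 3pm (10). Listing each branch's schedules as (One-on-one, VendorCall, Hiring, Triage, Legal):
AllHands=2pm: (4pm,2pm,3pm,3pm,1pm) (4pm,2pm,4pm,3pm,1pm) (4pm,3pm,3pm,3pm,1pm) (4pm,3pm,4pm,3pm,1pm) (4pm,4pm,3pm,3pm,1pm) (4pm,4pm,4pm,3pm,1pm) — 6.
AllHands=3pm: (4pm,2pm,3pm,3pm,1pm) (4pm,2pm,3pm,3pm,2pm) (4pm,2pm,4pm,3pm,1pm) (4pm,2pm,4pm,3pm,2pm) (4pm,3pm,4pm,3pm,1pm) (4pm,3pm,4pm,3pm,2pm) (4pm,4pm,3pm,3pm,1pm) (4pm,4pm,3pm,3pm,2pm) (4pm,4pm,4pm,3pm,1pm) (4pm,4pm,4pm,3pm,2pm) — 10.
Summing: 6 + 10 = 16.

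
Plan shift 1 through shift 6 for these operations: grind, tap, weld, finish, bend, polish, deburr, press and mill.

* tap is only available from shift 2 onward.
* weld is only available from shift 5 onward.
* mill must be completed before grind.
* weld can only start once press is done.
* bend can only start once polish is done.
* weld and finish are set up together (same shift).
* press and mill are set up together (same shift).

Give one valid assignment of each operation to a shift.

finish=shift 5, polish=shift 1, press=shift 1, deburr=shift 1, bend=shift 2, mill=shift 1, weld=shift 5, grind=shift 2, tap=shift 2

Checking: press(shift 1) before weld(shift 5); polish(shift 1) before bend(shift 2); mill(shift 1) before grind(shift 2); weld = finish = shift 5; press = mill = shift 1; tap=shift 2 in [shift 2,shift 6]; weld=shift 5 in [shift 5,shift 6].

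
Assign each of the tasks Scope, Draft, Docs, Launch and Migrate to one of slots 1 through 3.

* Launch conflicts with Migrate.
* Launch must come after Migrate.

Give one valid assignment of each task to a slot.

Migrate in 1, Draft in 1, Launch in 2, Scope in 1, Docs in 1

Checking: Migrate(1) before Launch(2); Launch(2) != Migrate(1).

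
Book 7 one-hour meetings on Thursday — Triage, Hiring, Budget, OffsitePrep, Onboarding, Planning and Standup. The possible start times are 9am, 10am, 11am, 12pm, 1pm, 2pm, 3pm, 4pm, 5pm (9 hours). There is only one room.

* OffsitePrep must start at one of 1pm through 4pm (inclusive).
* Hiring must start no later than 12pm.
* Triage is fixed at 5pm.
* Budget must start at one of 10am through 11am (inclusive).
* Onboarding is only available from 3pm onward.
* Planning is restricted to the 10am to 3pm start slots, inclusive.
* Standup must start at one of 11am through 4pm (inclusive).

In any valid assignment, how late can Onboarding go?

Onboarding is available from 3pm.
Onboarding at 4pm is achievable: Onboarding=4pm; OffsitePrep=1pm; Standup=12pm; Hiring=9am; Planning=11am; Budget=10am; Triage=5pm.
Nothing later works — the capacity limit rule out every hour after 4pm.

4pm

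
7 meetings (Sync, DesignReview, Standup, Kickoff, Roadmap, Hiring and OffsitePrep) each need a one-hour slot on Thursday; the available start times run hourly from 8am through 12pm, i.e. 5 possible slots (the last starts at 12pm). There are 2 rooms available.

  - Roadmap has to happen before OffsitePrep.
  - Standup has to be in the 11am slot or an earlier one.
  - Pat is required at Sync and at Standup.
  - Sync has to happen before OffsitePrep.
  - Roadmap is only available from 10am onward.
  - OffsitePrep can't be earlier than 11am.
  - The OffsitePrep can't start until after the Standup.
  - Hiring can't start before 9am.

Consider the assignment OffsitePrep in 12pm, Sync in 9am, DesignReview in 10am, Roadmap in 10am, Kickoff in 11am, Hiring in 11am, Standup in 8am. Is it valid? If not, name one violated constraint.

Yes, all constraints hold

The OffsitePrep can't start until after the Standup — holds.
Roadmap is only available from 10am onward — holds.
OffsitePrep can't be earlier than 11am — holds.
Hiring can't start before 9am — holds.
Roadmap has to happen before OffsitePrep — holds.
There are 2 rooms available — holds.
Pat is required at Sync and at Standup — holds.
Sync has to happen before OffsitePrep — holds.
Standup has to be in the 11am slot or an earlier one — holds.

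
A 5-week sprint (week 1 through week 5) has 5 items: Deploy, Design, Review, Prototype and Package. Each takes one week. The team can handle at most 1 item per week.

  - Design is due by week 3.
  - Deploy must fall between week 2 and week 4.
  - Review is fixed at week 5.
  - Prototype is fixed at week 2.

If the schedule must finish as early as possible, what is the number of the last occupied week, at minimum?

With at most 1 per week and 5 work items, at least 5 weeks are needed.
Review can't be placed before week 5, so the schedule must run through at least week 5.
5 works (last occupied week: week 5): for example Review -> week 5; Deploy -> week 3; Package -> week 4; Design -> week 1; Prototype -> week 2.

5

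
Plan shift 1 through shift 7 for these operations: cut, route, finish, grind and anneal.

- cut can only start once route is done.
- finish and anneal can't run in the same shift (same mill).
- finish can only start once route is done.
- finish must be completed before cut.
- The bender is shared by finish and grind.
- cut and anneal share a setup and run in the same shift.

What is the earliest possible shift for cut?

Precedence pushes cut to at least shift 3.
cut at shift 3 is achievable: grind in shift 1, cut in shift 3, finish in shift 2, anneal in shift 3, route in shift 1.

shift 3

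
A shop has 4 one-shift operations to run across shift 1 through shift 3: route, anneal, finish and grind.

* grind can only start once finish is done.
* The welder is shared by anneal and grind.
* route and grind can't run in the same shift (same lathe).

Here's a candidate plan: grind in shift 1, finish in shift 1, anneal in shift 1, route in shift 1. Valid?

No. route and grind can't run in the same shift (same lathe) is not satisfied.

The welder is shared by anneal and grind — violated.
route and grind can't run in the same shift (same lathe) — violated.
grind can only start once finish is done — violated.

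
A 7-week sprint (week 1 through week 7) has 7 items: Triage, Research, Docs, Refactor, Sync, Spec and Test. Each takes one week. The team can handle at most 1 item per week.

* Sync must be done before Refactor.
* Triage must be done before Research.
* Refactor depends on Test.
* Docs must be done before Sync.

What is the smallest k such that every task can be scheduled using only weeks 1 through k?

7

The precedence chain requires at least 3 distinct weeks.
With at most 1 per week and 7 tasks, at least 7 weeks are needed.
7 works (last occupied week: week 7): for example Sync in week 2; Triage in week 5; Research in week 6; Refactor in week 4; Docs in week 1; Test in week 3; Spec in week 7.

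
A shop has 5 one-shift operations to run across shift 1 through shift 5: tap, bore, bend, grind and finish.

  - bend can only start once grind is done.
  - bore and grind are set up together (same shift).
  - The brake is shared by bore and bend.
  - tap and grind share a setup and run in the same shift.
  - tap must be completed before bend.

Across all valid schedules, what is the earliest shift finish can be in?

finish at shift 1 is achievable: grind in shift 1; tap in shift 1; bore in shift 1; finish in shift 1; bend in shift 2.

shift 1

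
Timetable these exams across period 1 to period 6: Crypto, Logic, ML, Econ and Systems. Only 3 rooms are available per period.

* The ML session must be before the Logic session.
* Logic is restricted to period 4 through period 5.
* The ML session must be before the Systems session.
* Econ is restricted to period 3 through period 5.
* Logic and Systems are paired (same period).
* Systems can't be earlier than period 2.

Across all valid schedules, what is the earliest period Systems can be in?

period 4

Systems is available from period 2; Systems must be in the same period as Logic, which can't be before period 4, so Systems is at least period 4; Systems must be in the same period as Logic, which can't be after period 5, so Systems is at most period 5.
Systems at period 4 is achievable: Systems=period 4, Econ=period 3, Logic=period 4, ML=period 1, Crypto=period 1.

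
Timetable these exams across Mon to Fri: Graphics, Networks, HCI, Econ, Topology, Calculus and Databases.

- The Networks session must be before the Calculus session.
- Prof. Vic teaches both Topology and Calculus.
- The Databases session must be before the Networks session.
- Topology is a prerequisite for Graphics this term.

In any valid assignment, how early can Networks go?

Precedence pushes Networks to at least Tue; downstream work caps Networks at Thu.
Networks at Tue is achievable: Databases -> Mon, Topology -> Mon, Econ -> Mon, Networks -> Tue, Calculus -> Wed, HCI -> Mon, Graphics -> Tue.

Tue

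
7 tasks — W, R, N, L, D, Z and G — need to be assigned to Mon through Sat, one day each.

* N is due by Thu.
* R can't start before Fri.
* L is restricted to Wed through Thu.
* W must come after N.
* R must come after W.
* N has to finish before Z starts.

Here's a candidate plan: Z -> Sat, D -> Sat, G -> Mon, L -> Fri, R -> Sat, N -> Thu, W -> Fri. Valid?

Invalid. L is restricted to Wed through Thu.

R can't start before Fri — holds.
W must come after N — holds.
N has to finish before Z starts — holds.
N is due by Thu — holds.
R must come after W — holds.
L is restricted to Wed through Thu — violated.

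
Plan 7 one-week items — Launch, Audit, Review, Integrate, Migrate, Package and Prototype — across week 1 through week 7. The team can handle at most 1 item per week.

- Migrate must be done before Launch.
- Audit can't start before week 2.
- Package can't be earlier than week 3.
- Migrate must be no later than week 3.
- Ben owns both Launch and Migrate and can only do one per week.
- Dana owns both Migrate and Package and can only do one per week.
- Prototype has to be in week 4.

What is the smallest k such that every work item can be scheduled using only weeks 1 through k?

The precedence chain requires at least 2 distinct weeks.
With at most 1 per week and 7 work items, at least 7 weeks are needed.
Prototype can't be placed before week 4, so the schedule must run through at least week 4.
7 works (last occupied week: week 7): for example Migrate -> week 1, Package -> week 3, Prototype -> week 4, Launch -> week 5, Integrate -> week 7, Audit -> week 2, Review -> week 6.

7 weeks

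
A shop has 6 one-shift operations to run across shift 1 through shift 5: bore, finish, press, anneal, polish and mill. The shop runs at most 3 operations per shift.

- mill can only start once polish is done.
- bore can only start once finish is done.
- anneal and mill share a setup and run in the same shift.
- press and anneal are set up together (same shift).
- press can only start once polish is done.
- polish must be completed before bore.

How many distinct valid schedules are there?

Splitting on bore: it can be shift 2 (3), shift 3 (9), shift 4 (15), shift 5 (18). Listing each branch's schedules as (finish, press, anneal, polish, mill) by shift number:
bore=shift 2: (1,3,3,1,3) (1,4,4,1,4) (1,5,5,1,5) — 3.
bore=shift 3: (1,2,2,1,2) (1,4,4,1,4) (1,4,4,2,4) (1,5,5,1,5) (1,5,5,2,5) (2,4,4,1,4) (2,4,4,2,4) (2,5,5,1,5) (2,5,5,2,5) — 9.
bore=shift 4: (1,2,2,1,2) (1,3,3,1,3) (1,3,3,2,3) (1,5,5,1,5) (1,5,5,2,5) (1,5,5,3,5) (2,3,3,1,3) (2,3,3,2,3) (2,5,5,1,5) (2,5,5,2,5) (2,5,5,3,5) (3,2,2,1,2) (3,5,5,1,5) (3,5,5,2,5) (3,5,5,3,5) — 15.
bore=shift 5: (1,2,2,1,2) (1,3,3,1,3) (1,3,3,2,3) (1,4,4,1,4) (1,4,4,2,4) (1,4,4,3,4) (2,3,3,1,3) (2,3,3,2,3) (2,4,4,1,4) (2,4,4,2,4) (2,4,4,3,4) (3,2,2,1,2) (3,4,4,1,4) (3,4,4,2,4) (3,4,4,3,4) (4,2,2,1,2) (4,3,3,1,3) (4,3,3,2,3) — 18.
Summing: 3 + 9 + 15 + 18 = 45.

45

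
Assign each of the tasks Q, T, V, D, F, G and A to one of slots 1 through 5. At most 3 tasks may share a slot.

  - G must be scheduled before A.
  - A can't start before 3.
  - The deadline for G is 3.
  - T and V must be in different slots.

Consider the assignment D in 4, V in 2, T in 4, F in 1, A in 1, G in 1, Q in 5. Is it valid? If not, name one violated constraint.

G must be scheduled before A — violated.
The deadline for G is 3 — holds.
T and V must be in different slots — holds.
At most 3 tasks may share a slot — holds.
A can't start before 3 — violated.

Invalid. A can't start before 3.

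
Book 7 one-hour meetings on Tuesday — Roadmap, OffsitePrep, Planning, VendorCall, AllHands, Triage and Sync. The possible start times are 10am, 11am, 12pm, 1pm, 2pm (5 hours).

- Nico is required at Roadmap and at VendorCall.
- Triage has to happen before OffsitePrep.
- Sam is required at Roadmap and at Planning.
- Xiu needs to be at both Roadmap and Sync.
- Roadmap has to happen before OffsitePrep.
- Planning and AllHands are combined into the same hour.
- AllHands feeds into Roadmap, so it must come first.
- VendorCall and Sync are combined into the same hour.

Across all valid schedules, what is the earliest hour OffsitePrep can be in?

Precedence pushes OffsitePrep to at least 12pm.
OffsitePrep at 12pm is achievable: VendorCall in 10am, AllHands in 10am, Triage in 10am, Roadmap in 11am, OffsitePrep in 12pm, Planning in 10am, Sync in 10am.

12pm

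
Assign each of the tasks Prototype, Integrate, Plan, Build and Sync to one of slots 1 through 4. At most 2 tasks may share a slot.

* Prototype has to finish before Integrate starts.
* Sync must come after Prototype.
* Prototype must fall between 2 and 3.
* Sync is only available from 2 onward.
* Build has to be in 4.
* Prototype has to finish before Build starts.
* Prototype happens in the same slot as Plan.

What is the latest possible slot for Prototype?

Prototype is available from 2; Prototype's own window allows nothing later than 3.
Prototype at 2 is achievable: Prototype=2, Plan=2, Integrate=3, Build=4, Sync=3.
Nothing later works — the capacity limit rule out every slot after 2.

2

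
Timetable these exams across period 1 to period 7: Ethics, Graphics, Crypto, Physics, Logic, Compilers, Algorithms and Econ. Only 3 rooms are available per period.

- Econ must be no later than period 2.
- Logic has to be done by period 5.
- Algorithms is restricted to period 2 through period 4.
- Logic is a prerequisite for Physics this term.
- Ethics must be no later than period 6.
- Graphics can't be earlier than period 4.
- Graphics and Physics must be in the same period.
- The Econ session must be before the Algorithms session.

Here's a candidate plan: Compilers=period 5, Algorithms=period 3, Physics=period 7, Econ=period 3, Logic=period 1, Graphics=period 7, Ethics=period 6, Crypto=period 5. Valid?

Invalid. Econ must be no later than period 2.

The Econ session must be before the Algorithms session — violated.
Logic is a prerequisite for Physics this term — holds.
Econ must be no later than period 2 — violated.
Logic has to be done by period 5 — holds.
Algorithms is restricted to period 2 through period 4 — holds.
Graphics can't be earlier than period 4 — holds.
Only 3 rooms are available per period — holds.
Graphics and Physics must be in the same period — holds.
Ethics must be no later than period 6 — holds.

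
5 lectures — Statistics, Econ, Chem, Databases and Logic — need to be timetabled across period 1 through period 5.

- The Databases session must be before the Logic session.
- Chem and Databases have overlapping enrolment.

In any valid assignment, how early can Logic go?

period 2

Precedence pushes Logic to at least period 2.
Logic at period 2 is achievable: Logic -> period 2, Databases -> period 1, Statistics -> period 1, Econ -> period 1, Chem -> period 2.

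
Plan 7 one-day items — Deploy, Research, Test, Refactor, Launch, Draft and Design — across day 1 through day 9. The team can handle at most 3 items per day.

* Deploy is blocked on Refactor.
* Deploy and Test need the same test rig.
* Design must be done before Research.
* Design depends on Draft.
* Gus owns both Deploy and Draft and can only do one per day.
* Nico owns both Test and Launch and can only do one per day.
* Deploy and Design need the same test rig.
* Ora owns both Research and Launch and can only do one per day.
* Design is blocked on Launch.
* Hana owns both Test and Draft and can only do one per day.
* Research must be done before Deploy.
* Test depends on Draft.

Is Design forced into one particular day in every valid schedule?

Design can be day 2 (e.g. Research=day 3; Launch=day 1; Deploy=day 4; Refactor=day 1; Test=day 2; Draft=day 1; Design=day 2) or day 3 (e.g. Draft=day 1, Test=day 2, Launch=day 1, Refactor=day 1, Design=day 3, Research=day 4, Deploy=day 5).

No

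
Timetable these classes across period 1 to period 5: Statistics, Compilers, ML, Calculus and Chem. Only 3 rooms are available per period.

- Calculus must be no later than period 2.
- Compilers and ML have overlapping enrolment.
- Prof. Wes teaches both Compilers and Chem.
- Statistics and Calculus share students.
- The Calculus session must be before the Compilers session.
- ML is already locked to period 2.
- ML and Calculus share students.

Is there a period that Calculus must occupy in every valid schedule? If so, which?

period 1

Calculus's window is period 1–period 2.
ML is fixed at period 2, and Calculus can't share a period with ML.
So Calculus must be period 1.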